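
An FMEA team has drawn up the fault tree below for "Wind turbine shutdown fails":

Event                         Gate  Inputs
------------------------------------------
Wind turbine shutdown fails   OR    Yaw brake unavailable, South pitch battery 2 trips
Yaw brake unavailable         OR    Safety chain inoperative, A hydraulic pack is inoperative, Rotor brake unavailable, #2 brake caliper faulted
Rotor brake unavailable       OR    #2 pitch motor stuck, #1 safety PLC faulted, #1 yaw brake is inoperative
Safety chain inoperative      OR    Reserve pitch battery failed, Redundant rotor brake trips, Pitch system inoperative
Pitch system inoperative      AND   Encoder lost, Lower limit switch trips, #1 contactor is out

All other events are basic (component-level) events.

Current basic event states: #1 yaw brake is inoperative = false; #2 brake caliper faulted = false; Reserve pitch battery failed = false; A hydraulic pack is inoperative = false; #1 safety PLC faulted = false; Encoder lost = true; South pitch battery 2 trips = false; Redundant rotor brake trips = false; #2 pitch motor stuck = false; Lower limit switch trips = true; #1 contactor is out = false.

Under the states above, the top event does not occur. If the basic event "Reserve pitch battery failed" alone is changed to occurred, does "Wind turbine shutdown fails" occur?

Counterfactual: set "Reserve pitch battery failed" to occurred.
Pitch system inoperative [AND]: Encoder lost=occurs, Lower limit switch trips=occurs, #1 contactor is out=not → not all inputs occur → does not occur.
Safety chain inoperative [OR]: Reserve pitch battery failed=occurs, Redundant rotor brake trips=not, Pitch system inoperative=not → at least one input occurs → occurs.
Rotor brake unavailable [OR]: #2 pitch motor stuck=not, #1 safety PLC faulted=not, #1 yaw brake is inoperative=not → no input occurs → does not occur.
Yaw brake unavailable [OR]: Safety chain inoperative=occurs, A hydraulic pack is inoperative=not, Rotor brake unavailable=not, #2 brake caliper faulted=not → at least one input occurs → occurs.
Wind turbine shutdown fails [OR]: Yaw brake unavailable=occurs, South pitch battery 2 trips=not → at least one input occurs → occurs.

Yes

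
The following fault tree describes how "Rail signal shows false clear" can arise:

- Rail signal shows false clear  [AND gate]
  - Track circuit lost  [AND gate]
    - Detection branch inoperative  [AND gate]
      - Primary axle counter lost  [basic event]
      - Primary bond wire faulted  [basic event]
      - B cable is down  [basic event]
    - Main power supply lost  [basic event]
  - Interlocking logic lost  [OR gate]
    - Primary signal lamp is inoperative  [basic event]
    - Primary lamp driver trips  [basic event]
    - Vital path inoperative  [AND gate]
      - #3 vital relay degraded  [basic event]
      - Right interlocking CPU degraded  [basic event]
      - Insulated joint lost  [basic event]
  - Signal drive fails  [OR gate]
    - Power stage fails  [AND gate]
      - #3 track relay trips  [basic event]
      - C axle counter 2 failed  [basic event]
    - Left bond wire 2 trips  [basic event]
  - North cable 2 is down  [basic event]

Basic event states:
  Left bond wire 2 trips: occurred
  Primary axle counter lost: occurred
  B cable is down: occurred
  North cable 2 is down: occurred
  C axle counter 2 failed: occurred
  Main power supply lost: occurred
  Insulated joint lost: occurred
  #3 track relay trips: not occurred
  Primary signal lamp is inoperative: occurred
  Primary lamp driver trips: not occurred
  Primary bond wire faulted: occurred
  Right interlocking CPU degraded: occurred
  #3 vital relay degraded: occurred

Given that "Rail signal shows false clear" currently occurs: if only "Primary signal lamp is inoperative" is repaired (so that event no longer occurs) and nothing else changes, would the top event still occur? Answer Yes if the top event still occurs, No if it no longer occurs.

Yes

Counterfactual: set "Primary signal lamp is inoperative" to not occurred.
Detection branch inoperative [AND]: Primary axle counter lost=occurs, Primary bond wire faulted=occurs, B cable is down=occurs → all inputs occur → occurs.
Track circuit lost [AND]: Detection branch inoperative=occurs, Main power supply lost=occurs → all inputs occur → occurs.
Vital path inoperative [AND]: #3 vital relay degraded=occurs, Right interlocking CPU degraded=occurs, Insulated joint lost=occurs → all inputs occur → occurs.
Interlocking logic lost [OR]: Primary signal lamp is inoperative=not, Primary lamp driver trips=not, Vital path inoperative=occurs → at least one input occurs → occurs.
Power stage fails [AND]: #3 track relay trips=not, C axle counter 2 failed=occurs → not all inputs occur → does not occur.
Signal drive fails [OR]: Power stage fails=not, Left bond wire 2 trips=occurs → at least one input occurs → occurs.
Rail signal shows false clear [AND]: Track circuit lost=occurs, Interlocking logic lost=occurs, Signal drive fails=occurs, North cable 2 is down=occurs → all inputs occur → occurs.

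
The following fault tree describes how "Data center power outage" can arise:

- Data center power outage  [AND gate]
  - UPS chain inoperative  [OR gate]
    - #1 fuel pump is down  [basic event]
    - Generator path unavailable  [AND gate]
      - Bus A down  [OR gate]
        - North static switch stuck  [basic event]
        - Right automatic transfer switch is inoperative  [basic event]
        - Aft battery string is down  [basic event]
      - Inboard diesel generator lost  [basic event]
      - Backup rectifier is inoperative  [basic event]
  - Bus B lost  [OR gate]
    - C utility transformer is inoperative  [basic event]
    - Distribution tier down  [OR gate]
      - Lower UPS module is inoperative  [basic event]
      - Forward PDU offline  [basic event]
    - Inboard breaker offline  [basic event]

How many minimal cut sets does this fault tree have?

Bus A down [OR]: union of children's cut sets → 3 cut set(s).
Generator path unavailable [AND]: one cut set from each child combined → 3 × 1 × 1 = 3 cut set(s).
UPS chain inoperative [OR]: union of children's cut sets → 4 cut set(s).
Distribution tier down [OR]: union of children's cut sets → 2 cut set(s).
Bus B lost [OR]: union of children's cut sets → 4 cut set(s).
Data center power outage [AND]: one cut set from each child combined → 4 × 4 = 16 cut set(s).

16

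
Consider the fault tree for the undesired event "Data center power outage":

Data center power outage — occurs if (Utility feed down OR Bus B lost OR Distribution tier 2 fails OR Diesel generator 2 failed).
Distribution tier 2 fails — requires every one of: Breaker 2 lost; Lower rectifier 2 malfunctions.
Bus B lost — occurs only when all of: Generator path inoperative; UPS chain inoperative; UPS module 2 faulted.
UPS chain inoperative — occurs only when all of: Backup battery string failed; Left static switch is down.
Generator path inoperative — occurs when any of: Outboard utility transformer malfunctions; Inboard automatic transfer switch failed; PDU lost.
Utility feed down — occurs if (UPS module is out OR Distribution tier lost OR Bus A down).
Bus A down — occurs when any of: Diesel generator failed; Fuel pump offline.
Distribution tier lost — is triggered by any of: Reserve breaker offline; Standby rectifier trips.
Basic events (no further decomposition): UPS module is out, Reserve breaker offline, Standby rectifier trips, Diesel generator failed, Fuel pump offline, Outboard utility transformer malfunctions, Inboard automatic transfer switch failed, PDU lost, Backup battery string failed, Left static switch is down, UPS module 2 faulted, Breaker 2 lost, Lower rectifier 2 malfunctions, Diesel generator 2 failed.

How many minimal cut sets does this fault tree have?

Distribution tier lost [OR]: union of children's cut sets → 2 cut set(s).
Bus A down [OR]: union of children's cut sets → 2 cut set(s).
Utility feed down [OR]: union of children's cut sets → 5 cut set(s).
Generator path inoperative [OR]: union of children's cut sets → 3 cut set(s).
UPS chain inoperative [AND]: one cut set from each child combined → 1 × 1 = 1 cut set(s).
Bus B lost [AND]: one cut set from each child combined → 3 × 1 × 1 = 3 cut set(s).
Distribution tier 2 fails [AND]: one cut set from each child combined → 1 × 1 = 1 cut set(s).
Data center power outage [OR]: union of children's cut sets → 10 cut set(s).
Minimal cut sets: {UPS module is out}; {Reserve breaker offline}; {Standby rectifier trips}; {Diesel generator failed}; {Fuel pump offline}; {Backup battery string failed, Left static switch is down, Outboard utility transformer malfunctions, UPS module 2 faulted}; {Backup battery string failed, Inboard automatic transfer switch failed, Left static switch is down, UPS module 2 faulted}; {Backup battery string failed, Left static switch is down, PDU lost, UPS module 2 faulted}; {Breaker 2 lost, Lower rectifier 2 malfunctions}; {Diesel generator 2 failed}.

10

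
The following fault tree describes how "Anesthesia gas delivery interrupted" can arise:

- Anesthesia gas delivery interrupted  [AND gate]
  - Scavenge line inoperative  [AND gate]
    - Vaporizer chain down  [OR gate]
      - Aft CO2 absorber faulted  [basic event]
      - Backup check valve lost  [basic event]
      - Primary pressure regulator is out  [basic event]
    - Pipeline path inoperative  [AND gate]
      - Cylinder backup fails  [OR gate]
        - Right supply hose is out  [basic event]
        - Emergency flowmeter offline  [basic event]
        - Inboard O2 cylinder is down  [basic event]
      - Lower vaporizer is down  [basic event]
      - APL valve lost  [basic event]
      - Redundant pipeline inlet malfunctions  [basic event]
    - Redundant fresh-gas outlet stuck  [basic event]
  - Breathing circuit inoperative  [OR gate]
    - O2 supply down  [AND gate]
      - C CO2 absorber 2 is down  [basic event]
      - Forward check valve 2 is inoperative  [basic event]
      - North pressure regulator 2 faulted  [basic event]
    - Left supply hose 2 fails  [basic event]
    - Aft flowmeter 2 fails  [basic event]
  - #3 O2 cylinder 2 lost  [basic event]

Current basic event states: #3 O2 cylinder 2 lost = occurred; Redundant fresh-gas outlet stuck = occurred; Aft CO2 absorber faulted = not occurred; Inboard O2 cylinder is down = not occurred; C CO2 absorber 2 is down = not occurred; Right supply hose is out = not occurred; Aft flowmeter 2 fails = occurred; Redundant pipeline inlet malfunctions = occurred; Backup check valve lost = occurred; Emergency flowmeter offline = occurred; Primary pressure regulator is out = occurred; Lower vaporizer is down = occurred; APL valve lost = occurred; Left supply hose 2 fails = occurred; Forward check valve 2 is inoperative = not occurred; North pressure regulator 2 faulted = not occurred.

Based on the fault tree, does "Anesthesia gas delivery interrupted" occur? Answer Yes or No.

Yes

Vaporizer chain down [OR]: Aft CO2 absorber faulted=not, Backup check valve lost=occurs, Primary pressure regulator is out=occurs → at least one input occurs → occurs.
Cylinder backup fails [OR]: Right supply hose is out=not, Emergency flowmeter offline=occurs, Inboard O2 cylinder is down=not → at least one input occurs → occurs.
Pipeline path inoperative [AND]: Cylinder backup fails=occurs, Lower vaporizer is down=occurs, APL valve lost=occurs, Redundant pipeline inlet malfunctions=occurs → all inputs occur → occurs.
Scavenge line inoperative [AND]: Vaporizer chain down=occurs, Pipeline path inoperative=occurs, Redundant fresh-gas outlet stuck=occurs → all inputs occur → occurs.
O2 supply down [AND]: C CO2 absorber 2 is down=not, Forward check valve 2 is inoperative=not, North pressure regulator 2 faulted=not → not all inputs occur → does not occur.
Breathing circuit inoperative [OR]: O2 supply down=not, Left supply hose 2 fails=occurs, Aft flowmeter 2 fails=occurs → at least one input occurs → occurs.
Anesthesia gas delivery interrupted [AND]: Scavenge line inoperative=occurs, Breathing circuit inoperative=occurs, #3 O2 cylinder 2 lost=occurs → all inputs occur → occurs.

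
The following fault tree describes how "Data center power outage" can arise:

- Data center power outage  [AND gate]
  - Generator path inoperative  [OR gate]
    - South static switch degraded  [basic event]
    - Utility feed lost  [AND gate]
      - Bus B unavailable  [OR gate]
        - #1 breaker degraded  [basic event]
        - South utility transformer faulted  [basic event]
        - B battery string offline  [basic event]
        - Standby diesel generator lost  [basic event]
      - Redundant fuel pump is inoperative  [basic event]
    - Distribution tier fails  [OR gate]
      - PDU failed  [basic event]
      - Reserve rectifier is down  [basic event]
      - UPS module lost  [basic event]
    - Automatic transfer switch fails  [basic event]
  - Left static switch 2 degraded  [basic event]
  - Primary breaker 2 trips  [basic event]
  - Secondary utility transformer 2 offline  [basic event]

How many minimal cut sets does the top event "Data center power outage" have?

Bus B unavailable [OR]: union of children's cut sets → 4 cut set(s).
Utility feed lost [AND]: one cut set from each child combined → 4 × 1 = 4 cut set(s).
Distribution tier fails [OR]: union of children's cut sets → 3 cut set(s).
Generator path inoperative [OR]: union of children's cut sets → 9 cut set(s).
Data center power outage [AND]: one cut set from each child combined → 9 × 1 × 1 × 1 = 9 cut set(s).
Minimal cut sets: {Left static switch 2 degraded, Primary breaker 2 trips, Secondary utility transformer 2 offline, South static switch degraded}; {#1 breaker degraded, Left static switch 2 degraded, Primary breaker 2 trips, Redundant fuel pump is inoperative, Secondary utility transformer 2 offline}; {Left static switch 2 degraded, Primary breaker 2 trips, Redundant fuel pump is inoperative, Secondary utility transformer 2 offline, South utility transformer faulted}; {B battery string offline, Left static switch 2 degraded, Primary breaker 2 trips, Redundant fuel pump is inoperative, Secondary utility transformer 2 offline}; {Left static switch 2 degraded, Primary breaker 2 trips, Redundant fuel pump is inoperative, Secondary utility transformer 2 offline, Standby diesel generator lost}; {Left static switch 2 degraded, PDU failed, Primary breaker 2 trips, Secondary utility transformer 2 offline}; {Left static switch 2 degraded, Primary breaker 2 trips, Reserve rectifier is down, Secondary utility transformer 2 offline}; {Left static switch 2 degraded, Primary breaker 2 trips, Secondary utility transformer 2 offline, UPS module lost}; {Automatic transfer switch fails, Left static switch 2 degraded, Primary breaker 2 trips, Secondary utility transformer 2 offline}.

9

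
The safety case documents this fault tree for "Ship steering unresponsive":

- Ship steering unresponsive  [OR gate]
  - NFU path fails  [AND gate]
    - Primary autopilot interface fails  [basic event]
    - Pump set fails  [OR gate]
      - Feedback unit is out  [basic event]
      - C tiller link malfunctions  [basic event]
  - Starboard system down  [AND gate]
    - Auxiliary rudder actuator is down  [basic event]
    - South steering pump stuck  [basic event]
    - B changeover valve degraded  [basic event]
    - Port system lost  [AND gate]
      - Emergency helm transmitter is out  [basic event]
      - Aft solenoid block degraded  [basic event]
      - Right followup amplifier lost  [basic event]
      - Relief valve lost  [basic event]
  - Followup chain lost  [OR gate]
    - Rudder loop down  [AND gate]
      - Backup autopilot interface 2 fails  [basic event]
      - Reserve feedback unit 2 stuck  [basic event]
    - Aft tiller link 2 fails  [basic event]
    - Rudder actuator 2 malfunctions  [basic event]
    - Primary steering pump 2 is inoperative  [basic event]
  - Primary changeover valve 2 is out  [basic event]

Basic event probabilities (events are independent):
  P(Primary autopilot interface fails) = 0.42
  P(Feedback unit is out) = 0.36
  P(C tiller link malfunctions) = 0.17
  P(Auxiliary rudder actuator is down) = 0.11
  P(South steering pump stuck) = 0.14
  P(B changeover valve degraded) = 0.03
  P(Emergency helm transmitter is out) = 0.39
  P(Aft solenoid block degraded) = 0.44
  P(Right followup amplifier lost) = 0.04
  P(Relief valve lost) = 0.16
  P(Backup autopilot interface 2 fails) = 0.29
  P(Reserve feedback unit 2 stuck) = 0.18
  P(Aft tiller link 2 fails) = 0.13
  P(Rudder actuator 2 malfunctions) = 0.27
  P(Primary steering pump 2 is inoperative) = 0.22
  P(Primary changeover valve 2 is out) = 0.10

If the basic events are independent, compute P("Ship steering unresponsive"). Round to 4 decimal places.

P(Pump set fails) [OR] = 1 − (1−0.36) × (1−0.17) = 0.468800
P(NFU path fails) [AND] = 0.42 × 0.468800 = 0.196896
P(Port system lost) [AND] = 0.39 × 0.44 × 0.04 × 0.16 = 0.001098
P(Starboard system down) [AND] = 0.11 × 0.14 × 0.03 × 0.001098 = 0.000001
P(Rudder loop down) [AND] = 0.29 × 0.18 = 0.052200
P(Followup chain lost) [OR] = 1 − (1−0.052200) × (1−0.13) × (1−0.27) × (1−0.22) = 0.530481
P(Ship steering unresponsive) [OR] = 1 − (1−0.196896) × (1−0.000001) × (1−0.530481) × (1−0.10) = 0.660635
Rounded to 4 decimal places: P(Ship steering unresponsive) ≈ 0.6606.

0.6606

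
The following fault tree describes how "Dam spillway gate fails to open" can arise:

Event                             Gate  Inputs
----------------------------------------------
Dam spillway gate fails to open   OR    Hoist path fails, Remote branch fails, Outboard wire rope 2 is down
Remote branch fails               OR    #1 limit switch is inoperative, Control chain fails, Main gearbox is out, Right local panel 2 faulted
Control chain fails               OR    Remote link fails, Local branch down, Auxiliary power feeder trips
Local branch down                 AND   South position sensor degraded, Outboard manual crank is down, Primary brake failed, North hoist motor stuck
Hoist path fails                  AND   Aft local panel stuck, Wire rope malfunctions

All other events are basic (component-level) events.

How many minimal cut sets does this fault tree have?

Hoist path fails [AND]: one cut set from each child combined → 1 × 1 = 1 cut set(s).
Local branch down [AND]: one cut set from each child combined → 1 × 1 × 1 × 1 = 1 cut set(s).
Control chain fails [OR]: union of children's cut sets → 3 cut set(s).
Remote branch fails [OR]: union of children's cut sets → 6 cut set(s).
Dam spillway gate fails to open [OR]: union of children's cut sets → 8 cut set(s).
Minimal cut sets: {Aft local panel stuck, Wire rope malfunctions}; {#1 limit switch is inoperative}; {Remote link fails}; {North hoist motor stuck, Outboard manual crank is down, Primary brake failed, South position sensor degraded}; {Auxiliary power feeder trips}; {Main gearbox is out}; {Right local panel 2 faulted}; {Outboard wire rope 2 is down}.

8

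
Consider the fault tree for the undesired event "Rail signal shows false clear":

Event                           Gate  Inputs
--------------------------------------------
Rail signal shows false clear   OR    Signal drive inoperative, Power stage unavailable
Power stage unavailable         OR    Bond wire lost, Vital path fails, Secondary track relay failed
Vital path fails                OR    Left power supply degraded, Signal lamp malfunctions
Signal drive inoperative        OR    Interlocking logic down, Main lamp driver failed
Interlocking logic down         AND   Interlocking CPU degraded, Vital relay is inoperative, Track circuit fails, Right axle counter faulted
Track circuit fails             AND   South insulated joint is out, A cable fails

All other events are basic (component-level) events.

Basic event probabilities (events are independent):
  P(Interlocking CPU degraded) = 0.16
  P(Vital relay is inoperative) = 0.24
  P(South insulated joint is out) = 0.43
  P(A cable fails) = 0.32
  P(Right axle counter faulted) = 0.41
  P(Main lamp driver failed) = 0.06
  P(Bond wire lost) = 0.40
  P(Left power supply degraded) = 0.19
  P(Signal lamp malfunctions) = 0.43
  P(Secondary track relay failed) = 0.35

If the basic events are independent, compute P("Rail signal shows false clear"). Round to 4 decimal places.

P(Track circuit fails) [AND] = 0.43 × 0.32 = 0.137600
P(Interlocking logic down) [AND] = 0.16 × 0.24 × 0.137600 × 0.41 = 0.002166
P(Signal drive inoperative) [OR] = 1 − (1−0.002166) × (1−0.06) = 0.062036
P(Vital path fails) [OR] = 1 − (1−0.19) × (1−0.43) = 0.538300
P(Power stage unavailable) [OR] = 1 − (1−0.40) × (1−0.538300) × (1−0.35) = 0.819937
P(Rail signal shows false clear) [OR] = 1 − (1−0.062036) × (1−0.819937) = 0.831107
Rounded to 4 decimal places: P(Rail signal shows false clear) ≈ 0.8311.

0.8311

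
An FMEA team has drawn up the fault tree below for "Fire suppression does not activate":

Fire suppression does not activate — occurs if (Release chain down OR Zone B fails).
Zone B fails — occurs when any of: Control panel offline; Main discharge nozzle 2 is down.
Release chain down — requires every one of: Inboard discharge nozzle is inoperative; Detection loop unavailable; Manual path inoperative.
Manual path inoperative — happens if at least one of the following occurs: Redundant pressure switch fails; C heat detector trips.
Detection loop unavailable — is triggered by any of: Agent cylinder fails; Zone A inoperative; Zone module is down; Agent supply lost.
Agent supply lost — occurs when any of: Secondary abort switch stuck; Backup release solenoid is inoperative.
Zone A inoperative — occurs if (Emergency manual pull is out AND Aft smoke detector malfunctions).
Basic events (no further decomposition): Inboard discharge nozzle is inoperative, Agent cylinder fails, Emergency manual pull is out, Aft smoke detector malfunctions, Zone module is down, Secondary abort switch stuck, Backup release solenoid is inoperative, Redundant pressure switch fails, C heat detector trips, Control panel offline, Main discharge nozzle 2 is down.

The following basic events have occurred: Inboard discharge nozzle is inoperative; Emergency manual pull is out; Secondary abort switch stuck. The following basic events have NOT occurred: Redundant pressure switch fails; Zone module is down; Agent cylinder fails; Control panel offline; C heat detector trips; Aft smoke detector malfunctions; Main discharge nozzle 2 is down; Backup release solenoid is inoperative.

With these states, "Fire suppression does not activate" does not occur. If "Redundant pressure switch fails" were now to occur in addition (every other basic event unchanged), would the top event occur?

Yes

Counterfactual: set "Redundant pressure switch fails" to occurred.
Zone A inoperative [AND]: Emergency manual pull is out=occurs, Aft smoke detector malfunctions=not → not all inputs occur → does not occur.
Agent supply lost [OR]: Secondary abort switch stuck=occurs, Backup release solenoid is inoperative=not → at least one input occurs → occurs.
Detection loop unavailable [OR]: Agent cylinder fails=not, Zone A inoperative=not, Zone module is down=not, Agent supply lost=occurs → at least one input occurs → occurs.
Manual path inoperative [OR]: Redundant pressure switch fails=occurs, C heat detector trips=not → at least one input occurs → occurs.
Release chain down [AND]: Inboard discharge nozzle is inoperative=occurs, Detection loop unavailable=occurs, Manual path inoperative=occurs → all inputs occur → occurs.
Zone B fails [OR]: Control panel offline=not, Main discharge nozzle 2 is down=not → no input occurs → does not occur.
Fire suppression does not activate [OR]: Release chain down=occurs, Zone B fails=not → at least one input occurs → occurs.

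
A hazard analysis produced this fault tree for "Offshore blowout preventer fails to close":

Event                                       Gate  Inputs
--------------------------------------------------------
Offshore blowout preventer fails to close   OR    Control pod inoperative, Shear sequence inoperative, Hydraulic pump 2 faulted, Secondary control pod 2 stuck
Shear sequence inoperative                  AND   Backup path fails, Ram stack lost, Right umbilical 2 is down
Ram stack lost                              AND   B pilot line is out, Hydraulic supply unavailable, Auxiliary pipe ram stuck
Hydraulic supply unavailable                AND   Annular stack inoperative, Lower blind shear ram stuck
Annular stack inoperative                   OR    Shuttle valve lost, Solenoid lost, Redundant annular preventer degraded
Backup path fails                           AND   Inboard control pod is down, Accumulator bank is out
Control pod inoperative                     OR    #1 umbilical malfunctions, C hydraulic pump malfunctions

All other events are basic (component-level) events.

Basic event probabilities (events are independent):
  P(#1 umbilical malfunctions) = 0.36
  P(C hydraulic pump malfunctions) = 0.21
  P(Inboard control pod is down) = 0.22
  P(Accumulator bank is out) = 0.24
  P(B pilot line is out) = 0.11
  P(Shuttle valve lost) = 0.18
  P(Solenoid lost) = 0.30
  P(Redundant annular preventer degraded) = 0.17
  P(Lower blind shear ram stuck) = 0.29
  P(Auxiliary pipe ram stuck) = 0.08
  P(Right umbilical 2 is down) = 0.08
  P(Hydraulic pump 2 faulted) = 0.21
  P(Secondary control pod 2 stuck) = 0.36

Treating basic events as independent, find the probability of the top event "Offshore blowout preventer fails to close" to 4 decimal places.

0.7444

P(Control pod inoperative) [OR] = 1 − (1−0.36) × (1−0.21) = 0.494400
P(Backup path fails) [AND] = 0.22 × 0.24 = 0.052800
P(Annular stack inoperative) [OR] = 1 − (1−0.18) × (1−0.30) × (1−0.17) = 0.523580
P(Hydraulic supply unavailable) [AND] = 0.523580 × 0.29 = 0.151838
P(Ram stack lost) [AND] = 0.11 × 0.151838 × 0.08 = 0.001336
P(Shear sequence inoperative) [AND] = 0.052800 × 0.001336 × 0.08 = 0.000006
P(Offshore blowout preventer fails to close) [OR] = 1 − (1−0.494400) × (1−0.000006) × (1−0.21) × (1−0.36) = 0.744370
Rounded to 4 decimal places: P(Offshore blowout preventer fails to close) ≈ 0.7444.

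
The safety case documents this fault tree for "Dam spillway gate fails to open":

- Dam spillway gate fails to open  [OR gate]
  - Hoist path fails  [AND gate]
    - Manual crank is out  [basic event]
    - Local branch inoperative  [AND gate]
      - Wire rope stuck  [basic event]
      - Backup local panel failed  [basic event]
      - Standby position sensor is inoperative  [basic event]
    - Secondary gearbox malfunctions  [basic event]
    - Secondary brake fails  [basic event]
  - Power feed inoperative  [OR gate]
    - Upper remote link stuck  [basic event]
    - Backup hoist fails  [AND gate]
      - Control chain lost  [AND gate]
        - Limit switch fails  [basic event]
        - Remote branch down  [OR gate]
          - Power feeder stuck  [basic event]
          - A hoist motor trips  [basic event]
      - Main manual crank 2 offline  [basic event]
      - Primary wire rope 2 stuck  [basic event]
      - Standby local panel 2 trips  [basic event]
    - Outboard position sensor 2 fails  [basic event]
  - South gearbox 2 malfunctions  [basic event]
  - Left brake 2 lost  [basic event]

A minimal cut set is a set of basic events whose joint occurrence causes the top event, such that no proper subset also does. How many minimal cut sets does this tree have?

Local branch inoperative [AND]: one cut set from each child combined → 1 × 1 × 1 = 1 cut set(s).
Hoist path fails [AND]: one cut set from each child combined → 1 × 1 × 1 × 1 = 1 cut set(s).
Remote branch down [OR]: union of children's cut sets → 2 cut set(s).
Control chain lost [AND]: one cut set from each child combined → 1 × 2 = 2 cut set(s).
Backup hoist fails [AND]: one cut set from each child combined → 2 × 1 × 1 × 1 = 2 cut set(s).
Power feed inoperative [OR]: union of children's cut sets → 4 cut set(s).
Dam spillway gate fails to open [OR]: union of children's cut sets → 7 cut set(s).
Minimal cut sets: {Backup local panel failed, Manual crank is out, Secondary brake fails, Secondary gearbox malfunctions, Standby position sensor is inoperative, Wire rope stuck}; {Upper remote link stuck}; {Limit switch fails, Main manual crank 2 offline, Power feeder stuck, Primary wire rope 2 stuck, Standby local panel 2 trips}; {A hoist motor trips, Limit switch fails, Main manual crank 2 offline, Primary wire rope 2 stuck, Standby local panel 2 trips}; {Outboard position sensor 2 fails}; {South gearbox 2 malfunctions}; {Left brake 2 lost}.

7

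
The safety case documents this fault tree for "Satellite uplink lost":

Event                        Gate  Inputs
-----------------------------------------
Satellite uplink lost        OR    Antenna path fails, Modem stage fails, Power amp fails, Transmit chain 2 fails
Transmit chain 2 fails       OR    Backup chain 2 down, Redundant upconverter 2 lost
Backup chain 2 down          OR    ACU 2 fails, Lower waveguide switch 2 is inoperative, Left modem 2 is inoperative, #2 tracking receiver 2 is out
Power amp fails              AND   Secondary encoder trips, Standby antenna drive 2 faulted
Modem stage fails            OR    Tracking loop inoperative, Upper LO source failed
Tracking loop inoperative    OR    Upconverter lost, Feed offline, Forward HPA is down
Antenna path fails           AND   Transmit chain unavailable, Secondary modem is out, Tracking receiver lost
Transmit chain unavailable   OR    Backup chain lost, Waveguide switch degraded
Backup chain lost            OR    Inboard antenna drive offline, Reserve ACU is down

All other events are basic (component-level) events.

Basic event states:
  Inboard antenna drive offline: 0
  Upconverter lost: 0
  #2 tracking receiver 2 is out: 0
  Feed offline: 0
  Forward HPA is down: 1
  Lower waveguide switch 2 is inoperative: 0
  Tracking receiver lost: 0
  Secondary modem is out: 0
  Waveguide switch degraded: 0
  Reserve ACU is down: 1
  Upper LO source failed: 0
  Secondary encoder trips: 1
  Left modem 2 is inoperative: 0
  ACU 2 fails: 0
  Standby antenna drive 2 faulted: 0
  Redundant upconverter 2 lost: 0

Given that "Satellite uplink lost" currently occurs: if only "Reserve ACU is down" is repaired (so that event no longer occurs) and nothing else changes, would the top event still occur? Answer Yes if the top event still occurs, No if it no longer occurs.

Yes

Counterfactual: set "Reserve ACU is down" to not occurred.
Backup chain lost [OR]: Inboard antenna drive offline=not, Reserve ACU is down=not → no input occurs → does not occur.
Transmit chain unavailable [OR]: Backup chain lost=not, Waveguide switch degraded=not → no input occurs → does not occur.
Antenna path fails [AND]: Transmit chain unavailable=not, Secondary modem is out=not, Tracking receiver lost=not → not all inputs occur → does not occur.
Tracking loop inoperative [OR]: Upconverter lost=not, Feed offline=not, Forward HPA is down=occurs → at least one input occurs → occurs.
Modem stage fails [OR]: Tracking loop inoperative=occurs, Upper LO source failed=not → at least one input occurs → occurs.
Power amp fails [AND]: Secondary encoder trips=occurs, Standby antenna drive 2 faulted=not → not all inputs occur → does not occur.
Backup chain 2 down [OR]: ACU 2 fails=not, Lower waveguide switch 2 is inoperative=not, Left modem 2 is inoperative=not, #2 tracking receiver 2 is out=not → no input occurs → does not occur.
Transmit chain 2 fails [OR]: Backup chain 2 down=not, Redundant upconverter 2 lost=not → no input occurs → does not occur.
Satellite uplink lost [OR]: Antenna path fails=not, Modem stage fails=occurs, Power amp fails=not, Transmit chain 2 fails=not → at least one input occurs → occurs.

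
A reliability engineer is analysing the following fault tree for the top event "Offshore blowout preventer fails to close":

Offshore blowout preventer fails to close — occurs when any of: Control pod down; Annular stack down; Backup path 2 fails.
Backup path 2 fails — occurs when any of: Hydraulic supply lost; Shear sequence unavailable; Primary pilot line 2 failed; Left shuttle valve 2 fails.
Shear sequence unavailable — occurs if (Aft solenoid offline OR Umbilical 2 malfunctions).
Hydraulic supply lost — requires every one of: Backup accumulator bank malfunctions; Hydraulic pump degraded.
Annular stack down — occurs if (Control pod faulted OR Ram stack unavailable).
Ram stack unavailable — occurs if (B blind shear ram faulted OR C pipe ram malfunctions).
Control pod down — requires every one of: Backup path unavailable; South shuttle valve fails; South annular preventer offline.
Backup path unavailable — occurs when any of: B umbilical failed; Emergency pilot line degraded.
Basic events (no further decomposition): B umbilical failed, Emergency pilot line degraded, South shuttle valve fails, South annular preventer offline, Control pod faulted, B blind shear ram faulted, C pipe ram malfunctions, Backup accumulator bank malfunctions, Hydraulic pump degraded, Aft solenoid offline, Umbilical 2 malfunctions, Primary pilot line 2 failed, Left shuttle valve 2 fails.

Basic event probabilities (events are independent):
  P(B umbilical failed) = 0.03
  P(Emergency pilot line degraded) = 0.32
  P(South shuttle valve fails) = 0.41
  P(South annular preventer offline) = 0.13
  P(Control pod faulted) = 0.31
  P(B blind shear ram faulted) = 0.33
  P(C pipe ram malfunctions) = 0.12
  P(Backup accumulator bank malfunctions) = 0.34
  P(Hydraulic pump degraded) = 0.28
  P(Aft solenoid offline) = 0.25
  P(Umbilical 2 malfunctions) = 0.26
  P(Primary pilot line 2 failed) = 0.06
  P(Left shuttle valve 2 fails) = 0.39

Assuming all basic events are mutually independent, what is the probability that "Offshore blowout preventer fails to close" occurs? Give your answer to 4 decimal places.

0.8850

P(Backup path unavailable) [OR] = 1 − (1−0.03) × (1−0.32) = 0.340400
P(Control pod down) [AND] = 0.340400 × 0.41 × 0.13 = 0.018143
P(Ram stack unavailable) [OR] = 1 − (1−0.33) × (1−0.12) = 0.410400
P(Annular stack down) [OR] = 1 − (1−0.31) × (1−0.410400) = 0.593176
P(Hydraulic supply lost) [AND] = 0.34 × 0.28 = 0.095200
P(Shear sequence unavailable) [OR] = 1 − (1−0.25) × (1−0.26) = 0.445000
P(Backup path 2 fails) [OR] = 1 − (1−0.095200) × (1−0.445000) × (1−0.06) × (1−0.39) = 0.712059
P(Offshore blowout preventer fails to close) [OR] = 1 − (1−0.018143) × (1−0.593176) × (1−0.712059) = 0.884984
Rounded to 4 decimal places: P(Offshore blowout preventer fails to close) ≈ 0.8850.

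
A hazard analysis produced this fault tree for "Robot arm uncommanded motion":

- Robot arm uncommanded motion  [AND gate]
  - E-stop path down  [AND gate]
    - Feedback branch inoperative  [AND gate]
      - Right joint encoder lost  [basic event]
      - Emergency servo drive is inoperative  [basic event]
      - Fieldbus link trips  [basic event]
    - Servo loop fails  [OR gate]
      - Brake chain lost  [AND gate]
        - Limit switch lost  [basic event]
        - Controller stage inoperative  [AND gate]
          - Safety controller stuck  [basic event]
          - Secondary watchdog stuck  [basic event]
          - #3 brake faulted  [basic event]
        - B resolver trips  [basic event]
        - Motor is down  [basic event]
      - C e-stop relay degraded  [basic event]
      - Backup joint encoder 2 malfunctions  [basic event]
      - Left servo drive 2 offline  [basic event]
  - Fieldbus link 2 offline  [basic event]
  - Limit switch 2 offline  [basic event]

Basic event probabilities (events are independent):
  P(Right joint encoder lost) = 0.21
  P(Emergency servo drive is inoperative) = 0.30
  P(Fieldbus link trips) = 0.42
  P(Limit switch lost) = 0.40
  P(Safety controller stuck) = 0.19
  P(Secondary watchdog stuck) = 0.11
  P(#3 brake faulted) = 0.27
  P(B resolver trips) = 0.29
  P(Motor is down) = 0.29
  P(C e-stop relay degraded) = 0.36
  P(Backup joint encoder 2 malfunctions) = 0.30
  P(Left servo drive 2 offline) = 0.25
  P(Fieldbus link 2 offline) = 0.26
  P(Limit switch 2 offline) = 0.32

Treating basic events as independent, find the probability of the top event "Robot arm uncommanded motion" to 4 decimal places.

P(Feedback branch inoperative) [AND] = 0.21 × 0.30 × 0.42 = 0.026460
P(Controller stage inoperative) [AND] = 0.19 × 0.11 × 0.27 = 0.005643
P(Brake chain lost) [AND] = 0.40 × 0.005643 × 0.29 × 0.29 = 0.000190
P(Servo loop fails) [OR] = 1 − (1−0.000190) × (1−0.36) × (1−0.30) × (1−0.25) = 0.664064
P(E-stop path down) [AND] = 0.026460 × 0.664064 = 0.017571
P(Robot arm uncommanded motion) [AND] = 0.017571 × 0.26 × 0.32 = 0.001462
Rounded to 4 decimal places: P(Robot arm uncommanded motion) ≈ 0.0015.

0.0015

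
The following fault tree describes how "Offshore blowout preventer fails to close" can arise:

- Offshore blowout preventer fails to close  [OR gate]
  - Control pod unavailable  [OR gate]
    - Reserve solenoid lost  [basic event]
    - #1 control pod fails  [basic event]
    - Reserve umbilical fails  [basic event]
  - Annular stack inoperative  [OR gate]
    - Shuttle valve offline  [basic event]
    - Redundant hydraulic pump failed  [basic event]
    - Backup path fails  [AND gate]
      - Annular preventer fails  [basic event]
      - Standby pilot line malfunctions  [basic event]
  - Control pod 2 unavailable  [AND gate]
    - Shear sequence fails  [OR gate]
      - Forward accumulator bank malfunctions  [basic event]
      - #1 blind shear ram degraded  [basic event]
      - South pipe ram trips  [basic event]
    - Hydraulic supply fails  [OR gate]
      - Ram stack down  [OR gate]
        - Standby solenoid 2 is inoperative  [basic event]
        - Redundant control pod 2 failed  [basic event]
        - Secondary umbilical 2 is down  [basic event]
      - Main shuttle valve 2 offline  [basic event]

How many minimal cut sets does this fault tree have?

18

Control pod unavailable [OR]: union of children's cut sets → 3 cut set(s).
Backup path fails [AND]: one cut set from each child combined → 1 × 1 = 1 cut set(s).
Annular stack inoperative [OR]: union of children's cut sets → 3 cut set(s).
Shear sequence fails [OR]: union of children's cut sets → 3 cut set(s).
Ram stack down [OR]: union of children's cut sets → 3 cut set(s).
Hydraulic supply fails [OR]: union of children's cut sets → 4 cut set(s).
Control pod 2 unavailable [AND]: one cut set from each child combined → 3 × 4 = 12 cut set(s).
Offshore blowout preventer fails to close [OR]: union of children's cut sets → 18 cut set(s).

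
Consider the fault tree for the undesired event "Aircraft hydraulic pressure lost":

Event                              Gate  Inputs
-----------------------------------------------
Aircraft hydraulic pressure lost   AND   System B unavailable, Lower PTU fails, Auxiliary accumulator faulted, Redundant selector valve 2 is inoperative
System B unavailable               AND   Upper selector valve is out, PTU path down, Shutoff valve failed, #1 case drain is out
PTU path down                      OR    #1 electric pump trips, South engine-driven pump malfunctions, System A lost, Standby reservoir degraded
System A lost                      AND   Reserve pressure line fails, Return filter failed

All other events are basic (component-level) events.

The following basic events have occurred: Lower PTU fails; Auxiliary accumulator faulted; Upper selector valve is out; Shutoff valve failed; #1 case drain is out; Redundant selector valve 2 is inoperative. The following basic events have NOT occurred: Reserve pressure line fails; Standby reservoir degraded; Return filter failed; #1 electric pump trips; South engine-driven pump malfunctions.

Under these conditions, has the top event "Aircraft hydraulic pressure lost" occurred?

System A lost [AND]: Reserve pressure line fails=not, Return filter failed=not → not all inputs occur → does not occur.
PTU path down [OR]: #1 electric pump trips=not, South engine-driven pump malfunctions=not, System A lost=not, Standby reservoir degraded=not → no input occurs → does not occur.
System B unavailable [AND]: Upper selector valve is out=occurs, PTU path down=not, Shutoff valve failed=occurs, #1 case drain is out=occurs → not all inputs occur → does not occur.
Aircraft hydraulic pressure lost [AND]: System B unavailable=not, Lower PTU fails=occurs, Auxiliary accumulator faulted=occurs, Redundant selector valve 2 is inoperative=occurs → not all inputs occur → does not occur.

No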